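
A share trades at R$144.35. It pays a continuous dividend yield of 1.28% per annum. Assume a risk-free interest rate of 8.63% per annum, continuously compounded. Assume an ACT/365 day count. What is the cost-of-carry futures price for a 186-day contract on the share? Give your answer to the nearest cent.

F = S·e^((r − q)T) = 144.35 · e^((0.0863 − 0.0128) × 186/365)
= 144.35 · e^0.037455 = 144.35 × 1.038165
F = R$149.86

R$149.86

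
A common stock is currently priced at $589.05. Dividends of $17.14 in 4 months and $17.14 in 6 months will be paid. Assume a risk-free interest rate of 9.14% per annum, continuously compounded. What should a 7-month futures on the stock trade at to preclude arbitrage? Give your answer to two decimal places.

PV(dividends) I = 17.14·e^(−0.0914·4/12) + 17.14·e^(−0.0914·6/12)
I = 16.6257 + 16.3743 = 33.0000
F = (S − I)·e^(rT) = (589.05 − 33.0000) · e^(0.0914·7/12)
= 556.0500 · e^0.053317 = 556.0500 × 1.054764 = $586.50

$586.50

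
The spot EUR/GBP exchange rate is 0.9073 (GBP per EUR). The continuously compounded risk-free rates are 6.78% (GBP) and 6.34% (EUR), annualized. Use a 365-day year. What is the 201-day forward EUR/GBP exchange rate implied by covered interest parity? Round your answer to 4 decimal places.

0.9095

F = S·e^((r_GBP − r_EUR)T) = 0.9073 · e^((0.0678 − 0.0634) × 201/365)
= 0.9073 · e^0.002423 = 0.9073 × 1.002426
F = 0.9095 GBP per EUR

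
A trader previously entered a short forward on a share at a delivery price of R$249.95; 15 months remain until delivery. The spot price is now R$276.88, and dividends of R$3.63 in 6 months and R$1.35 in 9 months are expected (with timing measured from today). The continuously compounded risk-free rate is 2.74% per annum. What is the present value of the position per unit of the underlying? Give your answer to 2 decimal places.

-R$30.44

PV(remaining dividends) I = 3.63·e^(−0.0274·6/12) + 1.35·e^(−0.0274·9/12) = 4.9031
Current forward F = (S − I)·e^(rT) = (276.88 − 4.9031)·e^(0.0274·15/12) = 271.9769 × 1.034843 = 281.4534
Value (long) = (F − K)·e^(−rT) = (281.4534 − 249.95) × 0.966330 = 30.4427
Short position value = −(long value) = -R$30.44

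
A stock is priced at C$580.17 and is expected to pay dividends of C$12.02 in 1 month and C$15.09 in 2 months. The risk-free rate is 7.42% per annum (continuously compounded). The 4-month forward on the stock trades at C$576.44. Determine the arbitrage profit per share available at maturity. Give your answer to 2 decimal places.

C$9.26 per share

PV(dividends) I = 12.02·e^(−0.0742·1/12) + 15.09·e^(−0.0742·2/12) = 26.8504
Fair forward F* = (S − I)·e^(rT) = (580.17 − 26.8504)·e^0.024733 = 553.3196 × 1.025041 = 567.1753
Market C$576.44 > fair 567.1753: forward overpriced → cash-and-carry (borrow at r, buy the stock and collect the dividends, short the forward).
Profit at T = |F_mkt − F*| = |576.44 − 567.1753| = C$9.26 per share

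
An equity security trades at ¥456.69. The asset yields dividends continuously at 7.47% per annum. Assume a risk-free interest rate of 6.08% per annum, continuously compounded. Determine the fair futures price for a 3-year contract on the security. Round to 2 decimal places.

¥438.04

F = S·e^((r − q)T) = 456.69 · e^((0.0608 − 0.0747) × 3)
= 456.69 · e^-0.041700 = 456.69 × 0.959157
F = ¥438.04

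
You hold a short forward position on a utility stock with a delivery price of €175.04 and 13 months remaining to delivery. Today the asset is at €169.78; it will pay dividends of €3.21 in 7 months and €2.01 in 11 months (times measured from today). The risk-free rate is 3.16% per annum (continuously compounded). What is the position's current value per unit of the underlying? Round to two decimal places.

€4.47

PV(remaining dividends) I = 3.21·e^(−0.0316·7/12) + 2.01·e^(−0.0316·11/12) = 5.1040
Current forward F = (S − I)·e^(rT) = (169.78 − 5.1040)·e^(0.0316·13/12) = 164.6760 × 1.034826 = 170.4110
Value (long) = (F − K)·e^(−rT) = (170.4110 − 175.04) × 0.966346 = -4.4732
Short position value = −(long value) = €4.47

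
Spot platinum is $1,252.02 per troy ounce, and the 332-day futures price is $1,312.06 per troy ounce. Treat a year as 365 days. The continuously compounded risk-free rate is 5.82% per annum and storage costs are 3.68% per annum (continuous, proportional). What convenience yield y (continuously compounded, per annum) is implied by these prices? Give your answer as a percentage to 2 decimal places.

4.35%

F = S·e^((r+u−y)T) ⇒ (r+u−y) = ln(F/S)/T
ln(1312.06/1252.02) = 0.046840; /T ⇒ 0.051496
y = r + u − ln(F/S)/T = 0.0582 + 0.0368 − 0.051496 = 0.043504
y = 4.35%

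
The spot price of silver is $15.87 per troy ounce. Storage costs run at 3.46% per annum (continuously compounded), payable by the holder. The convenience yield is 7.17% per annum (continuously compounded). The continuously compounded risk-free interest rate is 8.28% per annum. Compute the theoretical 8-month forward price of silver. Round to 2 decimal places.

$16.36 per troy ounce

Net carry = r + u − y = 0.0828 + 0.0346 − 0.0717 = 0.0457
F = S·e^((r+u−y)T) = 15.87 · e^(0.0457 × 8/12) = 15.87 · e^0.030467
= 15.87 × 1.030936 = $16.36 per troy ounce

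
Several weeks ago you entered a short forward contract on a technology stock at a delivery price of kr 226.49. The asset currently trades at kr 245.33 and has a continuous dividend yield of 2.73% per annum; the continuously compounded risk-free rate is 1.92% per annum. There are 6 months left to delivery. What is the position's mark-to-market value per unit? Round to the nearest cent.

Current fair forward for the remaining 6 months: F = S·e^((r − q)·T), (r − q) = 0.0192 − 0.0273 = -0.0081
F = 245.33 · e^(-0.0081 × 6/12) = 245.33 × 0.995958 = 244.3384
Value of long forward = (F − K)·e^(−rT) = (244.3384 − 226.49) · e^(−0.0192·6/12)
= 17.8484 × 0.990446 = 17.68
Short position value = −(long value) = -kr 17.68

-kr 17.68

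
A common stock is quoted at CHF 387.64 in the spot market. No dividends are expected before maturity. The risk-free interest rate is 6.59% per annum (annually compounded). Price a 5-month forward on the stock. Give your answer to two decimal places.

F = S · (1+r)^T
= 387.64 × 1.026948
F = CHF 398.09

CHF 398.09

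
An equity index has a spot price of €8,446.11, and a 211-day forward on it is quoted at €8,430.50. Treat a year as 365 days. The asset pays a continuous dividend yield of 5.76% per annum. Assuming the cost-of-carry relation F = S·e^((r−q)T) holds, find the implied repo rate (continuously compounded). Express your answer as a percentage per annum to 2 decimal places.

5.44%

From F = S·e^((r−q)T): (r − q) = ln(F/S)/T
ln(8430.50/8446.11) = ln(0.998152) = -0.001850
(r − q) = -0.001850 / (211/365) = -0.003200
r = ln(F/S)/T + q = -0.003200 + 0.0576 = 0.054400
r = 5.44%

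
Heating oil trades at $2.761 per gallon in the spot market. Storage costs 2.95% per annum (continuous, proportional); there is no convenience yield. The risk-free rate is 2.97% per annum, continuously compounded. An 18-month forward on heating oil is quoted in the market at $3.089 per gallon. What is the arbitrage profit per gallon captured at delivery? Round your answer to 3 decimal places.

$0.072 per gallon

Fair forward: F* = S·e^(carry·T), with carry = (r + u) = 0.0297 + 0.0295 = 0.0592
F* = 2.761 · e^(0.0592 × 18/12) = 2.761 · e^0.088800 = 2.761 × 1.092862 = $3.0174
Market $3.089 > fair $3.0174: forward overpriced → cash-and-carry (buy spot, short the forward).
At maturity, profit = |F_mkt − F*| = |3.089 − 3.0174| = $0.072 per gallon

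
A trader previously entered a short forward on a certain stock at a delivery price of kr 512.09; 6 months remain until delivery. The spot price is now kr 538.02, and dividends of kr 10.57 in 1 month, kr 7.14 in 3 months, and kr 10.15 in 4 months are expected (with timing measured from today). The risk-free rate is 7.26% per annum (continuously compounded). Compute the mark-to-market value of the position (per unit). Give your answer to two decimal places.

PV(remaining dividends) I = 10.57·e^(−0.0726·1/12) + 7.14·e^(−0.0726·3/12) + 10.15·e^(−0.0726·4/12) = 27.4251
Current forward F = (S − I)·e^(rT) = (538.02 − 27.4251)·e^(0.0726·6/12) = 510.5949 × 1.036967 = 529.4701
Value (long) = (F − K)·e^(−rT) = (529.4701 − 512.09) × 0.964351 = 16.7605
Short position value = −(long value) = -kr 16.76

-kr 16.76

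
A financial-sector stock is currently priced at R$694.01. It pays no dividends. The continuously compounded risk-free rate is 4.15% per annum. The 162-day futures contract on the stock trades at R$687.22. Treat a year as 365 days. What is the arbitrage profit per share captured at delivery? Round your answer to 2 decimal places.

R$19.69 per share

Fair futures: F* = S·e^(carry·T), with carry = r = 0.0415
F* = 694.01 · e^(0.0415 × 162/365) = 694.01 · e^0.018419 = 694.01 × 1.018590 = R$706.9116
Market R$687.22 < fair R$706.9116: forward underpriced → reverse cash-and-carry (short spot, go long the forward).
At maturity, profit = |F_mkt − F*| = |687.22 − 706.9116| = R$19.69 per share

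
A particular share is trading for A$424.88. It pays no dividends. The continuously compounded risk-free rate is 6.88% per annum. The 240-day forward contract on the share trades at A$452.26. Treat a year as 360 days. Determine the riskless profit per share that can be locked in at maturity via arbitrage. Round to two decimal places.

Fair forward: F* = S·e^(carry·T), with carry = r = 0.0688
F* = 424.88 · e^(0.0688 × 240/360) = 424.88 · e^0.045867 = 424.88 × 1.046935 = A$444.8217
Market A$452.26 > fair A$444.8217: forward overpriced → cash-and-carry (buy spot, short the forward).
At maturity, profit = |F_mkt − F*| = |452.26 − 444.8217| = A$7.44 per share

A$7.44 per share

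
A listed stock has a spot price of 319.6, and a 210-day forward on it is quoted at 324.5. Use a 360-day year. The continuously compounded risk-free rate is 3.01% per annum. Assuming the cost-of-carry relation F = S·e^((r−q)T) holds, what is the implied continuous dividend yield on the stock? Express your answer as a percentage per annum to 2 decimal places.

From F = S·e^((r−q)T): (r − q) = ln(F/S)/T
ln(324.5/319.6) = ln(1.015332) = 0.015216
(r − q) = 0.015216 / (210/360) = 0.026085
q = r − ln(F/S)/T = 0.0301 − 0.026085 = 0.004015
q = 0.40%

0.40%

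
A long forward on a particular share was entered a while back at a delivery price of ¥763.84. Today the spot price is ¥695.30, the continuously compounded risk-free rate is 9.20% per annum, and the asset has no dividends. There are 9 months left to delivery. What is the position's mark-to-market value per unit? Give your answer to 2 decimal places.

Current fair forward for the remaining 9 months: F = S·e^(r·T), r = 0.0920
F = 695.30 · e^(0.0920 × 9/12) = 695.30 × 1.071436 = 744.9695
Value of long forward = (F − K)·e^(−rT) = (744.9695 − 763.84) · e^(−0.0920·9/12)
= -18.8705 × 0.933327 = -17.61

-¥17.61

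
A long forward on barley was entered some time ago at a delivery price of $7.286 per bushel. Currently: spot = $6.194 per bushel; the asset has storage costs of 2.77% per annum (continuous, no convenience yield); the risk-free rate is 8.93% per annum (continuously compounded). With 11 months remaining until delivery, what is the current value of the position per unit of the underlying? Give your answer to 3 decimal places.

Current fair forward for the remaining 11 months: F = S·e^((r + u)·T), (r + u) = 0.0893 + 0.0277 = 0.1170
F = 6.194 · e^(0.1170 × 11/12) = 6.194 × 1.113213 = 6.8952
Value of long forward = (F − K)·e^(−rT) = (6.8952 − 7.286) · e^(−0.0893·11/12)
= -0.3908 × 0.921402 = -0.360

-$0.360 per bushel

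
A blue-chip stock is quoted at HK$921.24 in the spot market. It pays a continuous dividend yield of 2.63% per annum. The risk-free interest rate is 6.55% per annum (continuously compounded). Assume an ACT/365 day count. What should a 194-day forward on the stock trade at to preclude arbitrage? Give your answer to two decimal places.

F = S·e^((r − q)T) = 921.24 · e^((0.0655 − 0.0263) × 194/365)
= 921.24 · e^0.020835 = 921.24 × 1.021054
F = HK$940.64

HK$940.64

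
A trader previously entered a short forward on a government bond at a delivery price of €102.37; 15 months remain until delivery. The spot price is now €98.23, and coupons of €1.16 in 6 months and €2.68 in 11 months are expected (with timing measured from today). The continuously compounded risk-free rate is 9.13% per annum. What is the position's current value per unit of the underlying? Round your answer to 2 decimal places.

PV(remaining coupons) I = 1.16·e^(−0.0913·6/12) + 2.68·e^(−0.0913·11/12) = 3.5731
Current forward F = (S − I)·e^(rT) = (98.23 − 3.5731)·e^(0.0913·15/12) = 94.6569 × 1.120892 = 106.1002
Value (long) = (F − K)·e^(−rT) = (106.1002 − 102.37) × 0.892146 = 3.3279
Short position value = −(long value) = -€3.33

-€3.33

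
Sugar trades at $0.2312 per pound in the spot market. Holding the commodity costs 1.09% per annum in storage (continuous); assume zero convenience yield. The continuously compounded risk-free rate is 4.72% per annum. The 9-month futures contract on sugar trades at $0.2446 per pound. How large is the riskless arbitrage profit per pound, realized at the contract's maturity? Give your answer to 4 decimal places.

$0.0031 per pound

Fair futures: F* = S·e^(carry·T), with carry = (r + u) = 0.0472 + 0.0109 = 0.0581
F* = 0.2312 · e^(0.0581 × 9/12) = 0.2312 · e^0.043575 = 0.2312 × 1.044538 = $0.2415
Market $0.2446 > fair $0.2415: forward overpriced → cash-and-carry (buy spot, short the forward).
At maturity, profit = |F_mkt − F*| = |0.2446 − 0.2415| = $0.0031 per pound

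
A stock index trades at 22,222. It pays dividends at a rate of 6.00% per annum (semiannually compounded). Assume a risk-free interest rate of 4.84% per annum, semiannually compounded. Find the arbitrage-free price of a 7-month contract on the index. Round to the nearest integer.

22,076

F = S · (1+r/2)^(2T) / (1+q/2)^(2T)
= 22222 × 1.028290 / 1.035087 = 22222 × 0.993433
F = 22,076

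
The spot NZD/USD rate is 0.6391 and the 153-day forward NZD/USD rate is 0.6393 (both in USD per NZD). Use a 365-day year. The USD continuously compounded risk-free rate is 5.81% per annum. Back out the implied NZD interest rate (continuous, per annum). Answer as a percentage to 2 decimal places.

F = S·e^((r_USD − r_NZD)T) ⇒ r_NZD = r_USD − ln(F/S)/T
ln(0.6393/0.6391) = 0.000313; /(153/365) = 0.000747
r_NZD = 0.0581 − 0.000747 = 0.057353
r_NZD = 5.74%

5.74%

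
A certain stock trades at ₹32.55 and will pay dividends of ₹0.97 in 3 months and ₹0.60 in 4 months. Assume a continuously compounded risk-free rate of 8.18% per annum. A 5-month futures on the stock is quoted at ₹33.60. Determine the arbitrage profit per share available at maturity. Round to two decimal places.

PV(dividends) I = 0.97·e^(−0.0818·3/12) + 0.60·e^(−0.0818·4/12) = 1.5342
Fair futures F* = (S − I)·e^(rT) = (32.55 − 1.5342)·e^0.034083 = 31.0158 × 1.034670 = 32.0911
Market ₹33.60 > fair 32.0911: forward overpriced → cash-and-carry (borrow at r, buy the stock and collect the dividends, short the forward).
Profit at T = |F_mkt − F*| = |33.60 − 32.0911| = ₹1.51 per share

₹1.51 per share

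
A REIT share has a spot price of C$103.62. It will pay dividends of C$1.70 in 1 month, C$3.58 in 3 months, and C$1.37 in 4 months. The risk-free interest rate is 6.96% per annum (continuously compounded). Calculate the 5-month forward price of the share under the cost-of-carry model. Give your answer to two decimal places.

C$99.93

PV(dividends) I = 1.70·e^(−0.0696·1/12) + 3.58·e^(−0.0696·3/12) + 1.37·e^(−0.0696·4/12)
I = 1.6902 + 3.5182 + 1.3386 = 6.5470
F = (S − I)·e^(rT) = (103.62 − 6.5470) · e^(0.0696·5/12)
= 97.0730 · e^0.029000 = 97.0730 × 1.029425 = C$99.93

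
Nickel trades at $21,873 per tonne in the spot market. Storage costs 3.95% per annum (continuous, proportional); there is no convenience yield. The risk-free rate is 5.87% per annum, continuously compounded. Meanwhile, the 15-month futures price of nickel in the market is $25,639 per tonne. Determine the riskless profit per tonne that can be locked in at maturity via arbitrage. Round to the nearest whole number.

$909 per tonne

Fair futures: F* = S·e^(carry·T), with carry = (r + u) = 0.0587 + 0.0395 = 0.0982
F* = 21873 · e^(0.0982 × 15/12) = 21873 · e^0.122750 = 21873 × 1.130602 = $24729.6575
Market $25639 > fair $24729.6575: forward overpriced → cash-and-carry (buy spot, short the forward).
At maturity, profit = |F_mkt − F*| = |25639 − 24729.6575| = $909 per tonne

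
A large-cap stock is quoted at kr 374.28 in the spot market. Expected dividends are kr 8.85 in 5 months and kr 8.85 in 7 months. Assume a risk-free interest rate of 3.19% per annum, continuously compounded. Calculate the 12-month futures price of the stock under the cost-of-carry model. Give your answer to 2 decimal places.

kr 368.43

PV(dividends) I = 8.85·e^(−0.0319·5/12) + 8.85·e^(−0.0319·7/12)
I = 8.7331 + 8.6868 = 17.4199
F = (S − I)·e^(rT) = (374.28 − 17.4199) · e^(0.0319·12/12)
= 356.8601 · e^0.031900 = 356.8601 × 1.032414 = kr 368.43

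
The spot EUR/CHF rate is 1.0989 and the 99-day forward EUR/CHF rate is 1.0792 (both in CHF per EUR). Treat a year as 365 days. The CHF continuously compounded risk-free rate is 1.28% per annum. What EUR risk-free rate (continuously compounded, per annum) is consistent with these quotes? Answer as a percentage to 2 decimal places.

F = S·e^((r_CHF − r_EUR)T) ⇒ r_EUR = r_CHF − ln(F/S)/T
ln(1.0792/1.0989) = -0.018090; /(99/365) = -0.066695
r_EUR = 0.0128 + 0.066695 = 0.079495
r_EUR = 7.95%

7.95%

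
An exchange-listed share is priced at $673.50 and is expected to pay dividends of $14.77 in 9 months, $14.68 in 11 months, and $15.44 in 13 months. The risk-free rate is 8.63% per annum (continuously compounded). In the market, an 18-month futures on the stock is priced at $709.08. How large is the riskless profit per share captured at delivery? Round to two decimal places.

PV(dividends) I = 14.77·e^(−0.0863·9/12) + 14.68·e^(−0.0863·11/12) + 15.44·e^(−0.0863·13/12) = 41.4696
Fair futures F* = (S − I)·e^(rT) = (673.50 − 41.4696)·e^0.129450 = 632.0304 × 1.138202 = 719.3783
Market $709.08 < fair 719.3783: forward underpriced → reverse cash-and-carry (short the stock, invest proceeds at r, pay the dividends, go long the forward).
Profit at T = |F_mkt − F*| = |709.08 − 719.3783| = $10.30 per share

$10.30 per share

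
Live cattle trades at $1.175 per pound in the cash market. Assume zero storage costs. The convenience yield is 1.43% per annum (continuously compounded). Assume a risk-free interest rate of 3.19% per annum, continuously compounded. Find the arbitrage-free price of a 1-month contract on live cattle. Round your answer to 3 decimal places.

Net carry = r + u − y = 0.0319 + 0.0000 − 0.0143 = 0.0176
F = S·e^((r+u−y)T) = 1.175 · e^(0.0176 × 1/12) = 1.175 · e^0.001467
= 1.175 × 1.001468 = $1.177 per pound

$1.177 per pound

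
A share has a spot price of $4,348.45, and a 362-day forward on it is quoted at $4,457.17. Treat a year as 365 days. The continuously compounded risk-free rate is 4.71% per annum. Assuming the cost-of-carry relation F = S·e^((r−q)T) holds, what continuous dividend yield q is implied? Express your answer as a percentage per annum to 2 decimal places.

From F = S·e^((r−q)T): (r − q) = ln(F/S)/T
ln(4457.17/4348.45) = ln(1.025002) = 0.024695
(r − q) = 0.024695 / (362/365) = 0.024900
q = r − ln(F/S)/T = 0.0471 − 0.024900 = 0.022200
q = 2.22%

2.22%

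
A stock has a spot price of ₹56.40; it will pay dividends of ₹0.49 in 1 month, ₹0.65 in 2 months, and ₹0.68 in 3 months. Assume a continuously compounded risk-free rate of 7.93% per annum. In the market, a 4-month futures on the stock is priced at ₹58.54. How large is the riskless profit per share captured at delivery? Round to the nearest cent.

₹2.47 per share

PV(dividends) I = 0.49·e^(−0.0793·1/12) + 0.65·e^(−0.0793·2/12) + 0.68·e^(−0.0793·3/12) = 1.7949
Fair futures F* = (S − I)·e^(rT) = (56.40 − 1.7949)·e^0.026433 = 54.6051 × 1.026785 = 56.0677
Market ₹58.54 > fair 56.0677: forward overpriced → cash-and-carry (borrow at r, buy the stock and collect the dividends, short the forward).
Profit at T = |F_mkt − F*| = |58.54 − 56.0677| = ₹2.47 per share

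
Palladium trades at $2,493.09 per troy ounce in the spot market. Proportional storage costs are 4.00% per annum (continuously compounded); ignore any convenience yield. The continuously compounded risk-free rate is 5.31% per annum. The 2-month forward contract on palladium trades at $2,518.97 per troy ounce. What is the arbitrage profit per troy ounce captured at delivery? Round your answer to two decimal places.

$13.11 per troy ounce

Fair forward: F* = S·e^(carry·T), with carry = (r + u) = 0.0531 + 0.0400 = 0.0931
F* = 2493.09 · e^(0.0931 × 2/12) = 2493.09 · e^0.01551667 = 2493.09 × 1.01563768 = $2532.0761
Market $2518.97 < fair $2532.0761: forward underpriced → reverse cash-and-carry (short spot, go long the forward).
At maturity, profit = |F_mkt − F*| = |2518.97 − 2532.0761| = $13.11 per troy ounce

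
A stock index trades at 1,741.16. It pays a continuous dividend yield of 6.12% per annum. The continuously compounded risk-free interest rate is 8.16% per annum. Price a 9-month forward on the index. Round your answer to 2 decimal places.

1,768.00

F = S·e^((r − q)T) = 1741.16 · e^((0.0816 − 0.0612) × 9/12)
= 1741.16 · e^0.01530000 = 1741.16 × 1.01541764
F = 1,768.00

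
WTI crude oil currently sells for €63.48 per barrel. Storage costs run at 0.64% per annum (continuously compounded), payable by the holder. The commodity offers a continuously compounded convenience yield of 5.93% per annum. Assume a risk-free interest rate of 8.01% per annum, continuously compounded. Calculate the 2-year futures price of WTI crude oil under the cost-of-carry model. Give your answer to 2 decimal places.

Net carry = r + u − y = 0.0801 + 0.0064 − 0.0593 = 0.0272
F = S·e^((r+u−y)T) = 63.48 · e^(0.0272 × 2) = 63.48 · e^0.054400
= 63.48 × 1.055907 = €67.03 per barrel

€67.03 per barrel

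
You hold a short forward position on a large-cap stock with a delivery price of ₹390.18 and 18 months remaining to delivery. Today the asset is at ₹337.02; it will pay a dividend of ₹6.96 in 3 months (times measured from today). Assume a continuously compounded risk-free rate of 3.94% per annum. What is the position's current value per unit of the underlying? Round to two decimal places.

PV(remaining dividends) I = 6.96·e^(−0.0394·3/12) = 6.8918
Current forward F = (S − I)·e^(rT) = (337.02 − 6.8918)·e^(0.0394·18/12) = 330.1282 × 1.060881 = 350.2267
Value (long) = (F − K)·e^(−rT) = (350.2267 − 390.18) × 0.942613 = -37.6605
Short position value = −(long value) = ₹37.66

₹37.66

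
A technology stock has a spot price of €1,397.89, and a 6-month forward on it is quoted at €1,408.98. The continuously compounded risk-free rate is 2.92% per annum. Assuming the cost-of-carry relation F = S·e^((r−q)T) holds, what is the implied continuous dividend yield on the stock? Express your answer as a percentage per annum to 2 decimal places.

1.34%

From F = S·e^((r−q)T): (r − q) = ln(F/S)/T
ln(1408.98/1397.89) = ln(1.007933) = 0.007902
(r − q) = 0.007902 / (6/12) = 0.015804
q = r − ln(F/S)/T = 0.0292 − 0.015804 = 0.013396
q = 1.34%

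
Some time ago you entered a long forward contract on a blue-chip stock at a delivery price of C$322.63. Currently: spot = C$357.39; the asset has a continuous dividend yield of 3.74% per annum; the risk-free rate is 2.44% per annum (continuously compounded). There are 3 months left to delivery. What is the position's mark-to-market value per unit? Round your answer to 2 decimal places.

Current fair forward for the remaining 3 months: F = S·e^((r − q)·T), (r − q) = 0.0244 − 0.0374 = -0.0130
F = 357.39 · e^(-0.0130 × 3/12) = 357.39 × 0.996755 = 356.2303
Value of long forward = (F − K)·e^(−rT) = (356.2303 − 322.63) · e^(−0.0244·3/12)
= 33.6003 × 0.993919 = 33.40

C$33.40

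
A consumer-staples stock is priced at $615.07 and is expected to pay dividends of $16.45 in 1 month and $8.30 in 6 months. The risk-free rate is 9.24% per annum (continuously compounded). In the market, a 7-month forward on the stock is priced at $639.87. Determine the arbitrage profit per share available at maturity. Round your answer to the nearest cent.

PV(dividends) I = 16.45·e^(−0.0924·1/12) + 8.30·e^(−0.0924·6/12) = 24.2491
Fair forward F* = (S − I)·e^(rT) = (615.07 − 24.2491)·e^0.053900 = 590.8209 × 1.055379 = 623.5400
Market $639.87 > fair 623.5400: forward overpriced → cash-and-carry (borrow at r, buy the stock and collect the dividends, short the forward).
Profit at T = |F_mkt − F*| = |639.87 − 623.5400| = $16.33 per share

$16.33 per share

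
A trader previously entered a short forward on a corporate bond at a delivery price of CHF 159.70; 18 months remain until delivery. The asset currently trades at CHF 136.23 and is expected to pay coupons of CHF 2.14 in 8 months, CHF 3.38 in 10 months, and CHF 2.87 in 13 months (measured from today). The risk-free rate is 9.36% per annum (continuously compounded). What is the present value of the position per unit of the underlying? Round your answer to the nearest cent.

CHF 10.28

PV(remaining coupons) I = 2.14·e^(−0.0936·8/12) + 3.38·e^(−0.0936·10/12) + 2.87·e^(−0.0936·13/12) = 7.7302
Current forward F = (S − I)·e^(rT) = (136.23 − 7.7302)·e^(0.0936·18/12) = 128.4998 × 1.150734 = 147.8691
Value (long) = (F − K)·e^(−rT) = (147.8691 − 159.70) × 0.869011 = -10.2812
Short position value = −(long value) = CHF 10.28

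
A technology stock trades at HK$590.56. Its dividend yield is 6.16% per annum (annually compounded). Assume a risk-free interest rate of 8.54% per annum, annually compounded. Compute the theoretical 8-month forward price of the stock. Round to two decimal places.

F = S · (1+r)^T / (1+q)^T
= 590.56 × 1.056152 / 1.040656 = 590.56 × 1.014891
F = HK$599.35

HK$599.35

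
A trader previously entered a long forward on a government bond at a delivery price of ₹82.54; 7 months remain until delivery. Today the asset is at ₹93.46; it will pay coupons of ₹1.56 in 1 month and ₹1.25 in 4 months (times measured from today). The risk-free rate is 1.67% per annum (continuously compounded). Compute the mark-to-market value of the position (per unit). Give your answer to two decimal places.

₹8.92

PV(remaining coupons) I = 1.56·e^(−0.0167·1/12) + 1.25·e^(−0.0167·4/12) = 2.8009
Current forward F = (S − I)·e^(rT) = (93.46 − 2.8009)·e^(0.0167·7/12) = 90.6591 × 1.009789 = 91.5466
Value (long) = (F − K)·e^(−rT) = (91.5466 − 82.54) × 0.990306 = 8.9193
Value = ₹8.92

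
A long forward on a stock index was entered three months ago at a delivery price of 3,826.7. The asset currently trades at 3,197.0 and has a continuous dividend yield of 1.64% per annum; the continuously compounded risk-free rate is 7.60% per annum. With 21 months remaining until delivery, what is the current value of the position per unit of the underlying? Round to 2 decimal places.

-243.59

Current fair forward for the remaining 21 months: F = S·e^((r − q)·T), (r − q) = 0.0760 − 0.0164 = 0.0596
F = 3197.0 · e^(0.0596 × 21/12) = 3197.0 × 1.10993338 = 3548.4570
Value of long forward = (F − K)·e^(−rT) = (3548.4570 − 3826.7) · e^(−0.0760·21/12)
= -278.2430 × 0.87546509 = -243.59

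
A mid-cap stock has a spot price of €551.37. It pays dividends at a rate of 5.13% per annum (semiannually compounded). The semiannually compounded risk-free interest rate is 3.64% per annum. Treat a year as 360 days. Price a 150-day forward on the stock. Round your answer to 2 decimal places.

F = S · (1+r/2)^(2T) / (1+q/2)^(2T)
= 551.37 × 1.015144 / 1.021330 = 551.37 × 0.993943
F = €548.03

€548.03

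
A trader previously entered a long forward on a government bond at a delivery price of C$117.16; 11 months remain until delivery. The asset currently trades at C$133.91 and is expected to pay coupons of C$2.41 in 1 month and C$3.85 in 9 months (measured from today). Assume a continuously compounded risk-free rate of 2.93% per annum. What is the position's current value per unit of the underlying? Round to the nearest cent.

PV(remaining coupons) I = 2.41·e^(−0.0293·1/12) + 3.85·e^(−0.0293·9/12) = 6.1704
Current forward F = (S − I)·e^(rT) = (133.91 − 6.1704)·e^(0.0293·11/12) = 127.7396 × 1.027222 = 131.2169
Value (long) = (F − K)·e^(−rT) = (131.2169 − 117.16) × 0.973499 = 13.6844
Value = C$13.68

C$13.68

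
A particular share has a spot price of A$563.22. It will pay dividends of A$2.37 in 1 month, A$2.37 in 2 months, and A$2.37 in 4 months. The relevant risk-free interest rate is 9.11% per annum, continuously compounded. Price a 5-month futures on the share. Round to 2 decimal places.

PV(dividends) I = 2.37·e^(−0.0911·1/12) + 2.37·e^(−0.0911·2/12) + 2.37·e^(−0.0911·4/12)
I = 2.3521 + 2.3343 + 2.2991 = 6.9855
F = (S − I)·e^(rT) = (563.22 − 6.9855) · e^(0.0911·5/12)
= 556.2345 · e^0.037958 = 556.2345 × 1.038688 = A$577.75

A$577.75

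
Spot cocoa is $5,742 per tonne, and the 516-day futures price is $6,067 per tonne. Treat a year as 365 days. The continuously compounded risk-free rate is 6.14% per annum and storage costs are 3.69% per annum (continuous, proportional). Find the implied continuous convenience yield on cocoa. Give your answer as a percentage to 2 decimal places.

F = S·e^((r+u−y)T) ⇒ (r+u−y) = ln(F/S)/T
ln(6067/5742) = 0.055057; /T ⇒ 0.038945
y = r + u − ln(F/S)/T = 0.0614 + 0.0369 − 0.038945 = 0.059355
y = 5.94%

5.94%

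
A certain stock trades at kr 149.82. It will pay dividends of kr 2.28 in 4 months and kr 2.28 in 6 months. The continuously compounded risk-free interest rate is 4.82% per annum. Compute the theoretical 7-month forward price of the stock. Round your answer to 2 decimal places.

PV(dividends) I = 2.28·e^(−0.0482·4/12) + 2.28·e^(−0.0482·6/12)
I = 2.2437 + 2.2257 = 4.4694
F = (S − I)·e^(rT) = (149.82 − 4.4694) · e^(0.0482·7/12)
= 145.3506 · e^0.028117 = 145.3506 × 1.028516 = kr 149.50

kr 149.50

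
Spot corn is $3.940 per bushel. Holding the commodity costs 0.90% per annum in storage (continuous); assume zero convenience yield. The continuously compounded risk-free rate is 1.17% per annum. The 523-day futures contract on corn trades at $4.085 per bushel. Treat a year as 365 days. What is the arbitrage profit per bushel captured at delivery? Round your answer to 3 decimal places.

Fair futures: F* = S·e^(carry·T), with carry = (r + u) = 0.0117 + 0.0090 = 0.0207
F* = 3.940 · e^(0.0207 × 523/365) = 3.940 · e^0.029661 = 3.940 × 1.030105 = $4.0586
Market $4.085 > fair $4.0586: forward overpriced → cash-and-carry (buy spot, short the forward).
At maturity, profit = |F_mkt − F*| = |4.085 − 4.0586| = $0.026 per bushel

$0.026 per bushel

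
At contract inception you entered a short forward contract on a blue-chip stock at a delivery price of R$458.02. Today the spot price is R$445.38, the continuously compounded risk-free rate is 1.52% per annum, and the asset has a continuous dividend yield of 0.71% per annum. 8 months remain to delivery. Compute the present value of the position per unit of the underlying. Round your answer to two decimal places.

R$10.13

Current fair forward for the remaining 8 months: F = S·e^((r − q)·T), (r − q) = 0.0152 − 0.0071 = 0.0081
F = 445.38 · e^(0.0081 × 8/12) = 445.38 × 1.005415 = 447.7917
Value of long forward = (F − K)·e^(−rT) = (447.7917 − 458.02) · e^(−0.0152·8/12)
= -10.2283 × 0.989918 = -10.13
Short position value = −(long value) = R$10.13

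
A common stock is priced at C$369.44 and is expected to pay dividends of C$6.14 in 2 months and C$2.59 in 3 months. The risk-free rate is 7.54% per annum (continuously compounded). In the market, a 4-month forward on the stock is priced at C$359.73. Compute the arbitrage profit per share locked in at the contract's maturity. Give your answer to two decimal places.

C$10.29 per share

PV(dividends) I = 6.14·e^(−0.0754·2/12) + 2.59·e^(−0.0754·3/12) = 8.6050
Fair forward F* = (S − I)·e^(rT) = (369.44 − 8.6050)·e^0.025133 = 360.8350 × 1.025451 = 370.0186
Market C$359.73 < fair 370.0186: forward underpriced → reverse cash-and-carry (short the stock, invest proceeds at r, pay the dividends, go long the forward).
Profit at T = |F_mkt − F*| = |359.73 − 370.0186| = C$10.29 per share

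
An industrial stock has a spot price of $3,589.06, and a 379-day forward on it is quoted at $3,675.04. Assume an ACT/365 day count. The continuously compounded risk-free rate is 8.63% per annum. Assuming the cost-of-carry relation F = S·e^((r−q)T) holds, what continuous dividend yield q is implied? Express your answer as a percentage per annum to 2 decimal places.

From F = S·e^((r−q)T): (r − q) = ln(F/S)/T
ln(3675.04/3589.06) = ln(1.023956) = 0.023674
(r − q) = 0.023674 / (379/365) = 0.022799
q = r − ln(F/S)/T = 0.0863 − 0.022799 = 0.063501
q = 6.35%

6.35%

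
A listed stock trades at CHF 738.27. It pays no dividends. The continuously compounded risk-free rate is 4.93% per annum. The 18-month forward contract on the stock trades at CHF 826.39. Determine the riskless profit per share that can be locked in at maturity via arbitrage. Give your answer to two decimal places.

Fair forward: F* = S·e^(carry·T), with carry = r = 0.0493
F* = 738.27 · e^(0.0493 × 18/12) = 738.27 · e^0.073950 = 738.27 × 1.076753 = CHF 794.9344
Market CHF 826.39 > fair CHF 794.9344: forward overpriced → cash-and-carry (buy spot, short the forward).
At maturity, profit = |F_mkt − F*| = |826.39 − 794.9344| = CHF 31.46 per share

CHF 31.46 per share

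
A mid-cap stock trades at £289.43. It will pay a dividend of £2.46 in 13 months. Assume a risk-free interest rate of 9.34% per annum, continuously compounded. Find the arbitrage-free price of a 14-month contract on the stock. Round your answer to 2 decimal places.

£320.27

PV(dividends) I = 2.46·e^(−0.0934·13/12)
I = 2.2233
F = (S − I)·e^(rT) = (289.43 − 2.2233) · e^(0.0934·14/12)
= 287.2067 · e^0.108967 = 287.2067 × 1.115126 = £320.27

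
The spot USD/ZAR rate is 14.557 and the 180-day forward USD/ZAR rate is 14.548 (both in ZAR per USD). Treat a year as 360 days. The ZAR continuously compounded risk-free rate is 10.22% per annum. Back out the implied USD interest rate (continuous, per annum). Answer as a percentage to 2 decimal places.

F = S·e^((r_ZAR − r_USD)T) ⇒ r_USD = r_ZAR − ln(F/S)/T
ln(14.548/14.557) = -0.000618; /(180/360) = -0.001236
r_USD = 0.1022 + 0.001236 = 0.103436
r_USD = 10.34%

10.34%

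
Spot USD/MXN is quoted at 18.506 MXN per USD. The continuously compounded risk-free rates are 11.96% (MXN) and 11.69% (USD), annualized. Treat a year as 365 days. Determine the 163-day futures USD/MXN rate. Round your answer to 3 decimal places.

F = S·e^((r_MXN − r_USD)T) = 18.506 · e^((0.1196 − 0.1169) × 163/365)
= 18.506 · e^0.001206 = 18.506 × 1.001207
F = 18.528 MXN per USD

18.528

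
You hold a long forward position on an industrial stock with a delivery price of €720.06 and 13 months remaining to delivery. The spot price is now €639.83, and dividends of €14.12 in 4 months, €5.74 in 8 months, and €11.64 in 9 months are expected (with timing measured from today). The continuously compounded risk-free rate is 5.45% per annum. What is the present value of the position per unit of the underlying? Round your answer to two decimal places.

-€69.52

PV(remaining dividends) I = 14.12·e^(−0.0545·4/12) + 5.74·e^(−0.0545·8/12) + 11.64·e^(−0.0545·9/12) = 30.5748
Current forward F = (S − I)·e^(rT) = (639.83 − 30.5748)·e^(0.0545·13/12) = 609.2552 × 1.060819 = 646.3095
Value (long) = (F − K)·e^(−rT) = (646.3095 − 720.06) × 0.942667 = -69.5222
Value = -€69.52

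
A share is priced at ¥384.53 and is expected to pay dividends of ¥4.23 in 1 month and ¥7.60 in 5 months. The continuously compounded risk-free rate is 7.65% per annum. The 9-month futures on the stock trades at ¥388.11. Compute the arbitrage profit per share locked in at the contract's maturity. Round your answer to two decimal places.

PV(dividends) I = 4.23·e^(−0.0765·1/12) + 7.60·e^(−0.0765·5/12) = 11.5647
Fair futures F* = (S − I)·e^(rT) = (384.53 − 11.5647)·e^0.057375 = 372.9653 × 1.059053 = 394.9900
Market ¥388.11 < fair 394.9900: forward underpriced → reverse cash-and-carry (short the stock, invest proceeds at r, pay the dividends, go long the forward).
Profit at T = |F_mkt − F*| = |388.11 − 394.9900| = ¥6.88 per share

¥6.88 per share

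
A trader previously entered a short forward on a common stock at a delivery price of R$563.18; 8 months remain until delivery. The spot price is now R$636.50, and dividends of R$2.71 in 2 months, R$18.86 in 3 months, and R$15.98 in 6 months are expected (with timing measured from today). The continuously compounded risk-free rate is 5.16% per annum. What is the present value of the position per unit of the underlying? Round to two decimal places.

-R$55.49

PV(remaining dividends) I = 2.71·e^(−0.0516·2/12) + 18.86·e^(−0.0516·3/12) + 15.98·e^(−0.0516·6/12) = 36.8781
Current forward F = (S − I)·e^(rT) = (636.50 − 36.8781)·e^(0.0516·8/12) = 599.6219 × 1.034999 = 620.6081
Value (long) = (F − K)·e^(−rT) = (620.6081 − 563.18) × 0.966185 = 55.4862
Short position value = −(long value) = -R$55.49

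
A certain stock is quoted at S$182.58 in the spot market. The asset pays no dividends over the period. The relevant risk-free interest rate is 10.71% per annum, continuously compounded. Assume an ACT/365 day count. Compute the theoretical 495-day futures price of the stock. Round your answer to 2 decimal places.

S$211.12

F = S·e^(rT) = 182.58 · e^(0.1071 × 495/365)
= 182.58 · e^0.145245 = 182.58 × 1.156323
F = S$211.12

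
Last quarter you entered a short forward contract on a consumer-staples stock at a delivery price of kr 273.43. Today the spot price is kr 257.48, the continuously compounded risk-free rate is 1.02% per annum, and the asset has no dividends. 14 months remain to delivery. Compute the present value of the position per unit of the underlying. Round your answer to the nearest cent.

Current fair forward for the remaining 14 months: F = S·e^(r·T), r = 0.0102
F = 257.48 · e^(0.0102 × 14/12) = 257.48 × 1.011971 = 260.5623
Value of long forward = (F − K)·e^(−rT) = (260.5623 − 273.43) · e^(−0.0102·14/12)
= -12.8677 × 0.988171 = -12.72
Short position value = −(long value) = kr 12.72

kr 12.72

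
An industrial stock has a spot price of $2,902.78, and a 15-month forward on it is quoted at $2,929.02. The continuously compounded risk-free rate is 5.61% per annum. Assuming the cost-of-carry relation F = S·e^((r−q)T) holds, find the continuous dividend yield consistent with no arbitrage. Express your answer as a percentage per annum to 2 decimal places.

From F = S·e^((r−q)T): (r − q) = ln(F/S)/T
ln(2929.02/2902.78) = ln(1.009040) = 0.008999
(r − q) = 0.008999 / (15/12) = 0.007199
q = r − ln(F/S)/T = 0.0561 − 0.007199 = 0.048901
q = 4.89%

4.89%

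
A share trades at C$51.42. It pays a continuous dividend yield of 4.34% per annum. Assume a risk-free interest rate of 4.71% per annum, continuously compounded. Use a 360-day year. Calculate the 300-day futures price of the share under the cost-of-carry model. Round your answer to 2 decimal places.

F = S·e^((r − q)T) = 51.42 · e^((0.0471 − 0.0434) × 300/360)
= 51.42 · e^0.003083 = 51.42 × 1.003088
F = C$51.58

C$51.58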